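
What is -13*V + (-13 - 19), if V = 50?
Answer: -682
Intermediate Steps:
-13*V + (-13 - 19) = -13*50 + (-13 - 19) = -650 - 32 = -682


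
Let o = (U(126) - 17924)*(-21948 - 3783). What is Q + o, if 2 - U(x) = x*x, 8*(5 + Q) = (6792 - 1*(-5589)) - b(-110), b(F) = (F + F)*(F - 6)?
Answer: 6957237525/8 ≈ 8.6965e+8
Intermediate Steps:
b(F) = 2*F*(-6 + F) (b(F) = (2*F)*(-6 + F) = 2*F*(-6 + F))
Q = -13179/8 (Q = -5 + ((6792 - 1*(-5589)) - 2*(-110)*(-6 - 110))/8 = -5 + ((6792 + 5589) - 2*(-110)*(-116))/8 = -5 + (12381 - 1*25520)/8 = -5 + (12381 - 25520)/8 = -5 + (1/8)*(-13139) = -5 - 13139/8 = -13179/8 ≈ -1647.4)
U(x) = 2 - x**2 (U(x) = 2 - x*x = 2 - x**2)
o = 869656338 (o = ((2 - 1*126**2) - 17924)*(-21948 - 3783) = ((2 - 1*15876) - 17924)*(-25731) = ((2 - 15876) - 17924)*(-25731) = (-15874 - 17924)*(-25731) = -33798*(-25731) = 869656338)
Q + o = -13179/8 + 869656338 = 6957237525/8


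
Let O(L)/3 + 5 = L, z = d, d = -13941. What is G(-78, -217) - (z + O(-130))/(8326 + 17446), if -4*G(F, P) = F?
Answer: 129225/6443 ≈ 20.057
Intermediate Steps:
z = -13941
G(F, P) = -F/4
O(L) = -15 + 3*L
G(-78, -217) - (z + O(-130))/(8326 + 17446) = -¼*(-78) - (-13941 + (-15 + 3*(-130)))/(8326 + 17446) = 39/2 - (-13941 + (-15 - 390))/25772 = 39/2 - (-13941 - 405)/25772 = 39/2 - (-14346)/25772 = 39/2 - 1*(-7173/12886) = 39/2 + 7173/12886 = 129225/6443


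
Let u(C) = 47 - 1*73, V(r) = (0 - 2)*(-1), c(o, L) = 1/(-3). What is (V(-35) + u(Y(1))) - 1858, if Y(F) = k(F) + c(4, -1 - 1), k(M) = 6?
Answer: -1882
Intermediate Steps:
c(o, L) = -⅓
Y(F) = 17/3 (Y(F) = 6 - ⅓ = 17/3)
V(r) = 2 (V(r) = -2*(-1) = 2)
u(C) = -26 (u(C) = 47 - 73 = -26)
(V(-35) + u(Y(1))) - 1858 = (2 - 26) - 1858 = -24 - 1858 = -1882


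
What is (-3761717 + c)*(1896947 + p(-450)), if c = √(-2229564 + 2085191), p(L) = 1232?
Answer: -7140412213343 + 1898179*I*√144373 ≈ -7.1404e+12 + 7.2124e+8*I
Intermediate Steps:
c = I*√144373 (c = √(-144373) = I*√144373 ≈ 379.96*I)
(-3761717 + c)*(1896947 + p(-450)) = (-3761717 + I*√144373)*(1896947 + 1232) = (-3761717 + I*√144373)*1898179 = -7140412213343 + 1898179*I*√144373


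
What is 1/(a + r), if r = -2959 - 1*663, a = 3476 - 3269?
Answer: -1/3415 ≈ -0.00029283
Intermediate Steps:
a = 207
r = -3622 (r = -2959 - 663 = -3622)
1/(a + r) = 1/(207 - 3622) = 1/(-3415) = -1/3415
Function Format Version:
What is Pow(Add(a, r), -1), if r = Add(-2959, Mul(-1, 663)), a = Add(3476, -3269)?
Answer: Rational(-1, 3415) ≈ -0.00029283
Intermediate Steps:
a = 207
r = -3622 (r = Add(-2959, -663) = -3622)
Pow(Add(a, r), -1) = Pow(Add(207, -3622), -1) = Pow(-3415, -1) = Rational(-1, 3415)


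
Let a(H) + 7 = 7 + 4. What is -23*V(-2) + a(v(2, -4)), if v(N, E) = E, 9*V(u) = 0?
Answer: 4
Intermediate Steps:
V(u) = 0 (V(u) = (⅑)*0 = 0)
a(H) = 4 (a(H) = -7 + (7 + 4) = -7 + 11 = 4)
-23*V(-2) + a(v(2, -4)) = -23*0 + 4 = 0 + 4 = 4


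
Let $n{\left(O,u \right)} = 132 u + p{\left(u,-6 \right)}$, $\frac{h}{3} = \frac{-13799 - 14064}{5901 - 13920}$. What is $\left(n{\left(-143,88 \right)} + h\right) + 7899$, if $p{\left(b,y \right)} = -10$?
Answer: $\frac{4742248}{243} \approx 19515.0$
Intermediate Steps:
$h = \frac{2533}{243}$ ($h = 3 \frac{-13799 - 14064}{5901 - 13920} = 3 \left(- \frac{27863}{-8019}\right) = 3 \left(\left(-27863\right) \left(- \frac{1}{8019}\right)\right) = 3 \cdot \frac{2533}{729} = \frac{2533}{243} \approx 10.424$)
$n{\left(O,u \right)} = -10 + 132 u$ ($n{\left(O,u \right)} = 132 u - 10 = -10 + 132 u$)
$\left(n{\left(-143,88 \right)} + h\right) + 7899 = \left(\left(-10 + 132 \cdot 88\right) + \frac{2533}{243}\right) + 7899 = \left(\left(-10 + 11616\right) + \frac{2533}{243}\right) + 7899 = \left(11606 + \frac{2533}{243}\right) + 7899 = \frac{2822791}{243} + 7899 = \frac{4742248}{243}$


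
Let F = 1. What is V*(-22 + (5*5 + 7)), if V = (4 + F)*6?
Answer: 300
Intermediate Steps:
V = 30 (V = (4 + 1)*6 = 5*6 = 30)
V*(-22 + (5*5 + 7)) = 30*(-22 + (5*5 + 7)) = 30*(-22 + (25 + 7)) = 30*(-22 + 32) = 30*10 = 300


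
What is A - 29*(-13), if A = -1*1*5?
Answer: 372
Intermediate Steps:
A = -5 (A = -1*5 = -5)
A - 29*(-13) = -5 - 29*(-13) = -5 + 377 = 372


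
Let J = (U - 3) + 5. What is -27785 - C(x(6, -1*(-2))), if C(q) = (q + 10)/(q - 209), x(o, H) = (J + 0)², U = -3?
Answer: -5779269/208 ≈ -27785.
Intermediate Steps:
J = -1 (J = (-3 - 3) + 5 = -6 + 5 = -1)
x(o, H) = 1 (x(o, H) = (-1 + 0)² = (-1)² = 1)
C(q) = (10 + q)/(-209 + q)
-27785 - C(x(6, -1*(-2))) = -27785 - (10 + 1)/(-209 + 1) = -27785 - 11/(-208) = -27785 - (-1)*11/208 = -27785 - 1*(-11/208) = -27785 + 11/208 = -5779269/208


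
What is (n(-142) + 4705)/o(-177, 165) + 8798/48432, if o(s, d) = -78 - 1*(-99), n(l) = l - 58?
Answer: 36395153/169512 ≈ 214.71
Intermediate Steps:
n(l) = -58 + l
o(s, d) = 21 (o(s, d) = -78 + 99 = 21)
(n(-142) + 4705)/o(-177, 165) + 8798/48432 = ((-58 - 142) + 4705)/21 + 8798/48432 = (-200 + 4705)*(1/21) + 8798*(1/48432) = 4505*(1/21) + 4399/24216 = 4505/21 + 4399/24216 = 36395153/169512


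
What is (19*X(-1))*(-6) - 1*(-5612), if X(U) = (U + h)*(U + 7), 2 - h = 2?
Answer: 6296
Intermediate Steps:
h = 0 (h = 2 - 1*2 = 2 - 2 = 0)
X(U) = U*(7 + U) (X(U) = (U + 0)*(U + 7) = U*(7 + U))
(19*X(-1))*(-6) - 1*(-5612) = (19*(-(7 - 1)))*(-6) - 1*(-5612) = (19*(-1*6))*(-6) + 5612 = (19*(-6))*(-6) + 5612 = -114*(-6) + 5612 = 684 + 5612 = 6296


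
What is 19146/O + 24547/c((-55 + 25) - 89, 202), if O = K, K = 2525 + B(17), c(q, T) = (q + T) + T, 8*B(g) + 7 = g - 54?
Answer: 134605553/1436115 ≈ 93.729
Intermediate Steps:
B(g) = -61/8 + g/8 (B(g) = -7/8 + (g - 54)/8 = -7/8 + (-54 + g)/8 = -7/8 + (-27/4 + g/8) = -61/8 + g/8)
c(q, T) = q + 2*T (c(q, T) = (T + q) + T = q + 2*T)
K = 5039/2 (K = 2525 + (-61/8 + (1/8)*17) = 2525 + (-61/8 + 17/8) = 2525 - 11/2 = 5039/2 ≈ 2519.5)
O = 5039/2 ≈ 2519.5
19146/O + 24547/c((-55 + 25) - 89, 202) = 19146/(5039/2) + 24547/(((-55 + 25) - 89) + 2*202) = 19146*(2/5039) + 24547/((-30 - 89) + 404) = 38292/5039 + 24547/(-119 + 404) = 38292/5039 + 24547/285 = 134605553/1436115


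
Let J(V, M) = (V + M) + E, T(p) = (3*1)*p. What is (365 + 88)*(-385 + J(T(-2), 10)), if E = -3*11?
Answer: -187542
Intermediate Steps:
T(p) = 3*p
E = -33
J(V, M) = -33 + M + V (J(V, M) = (V + M) - 33 = (M + V) - 33 = -33 + M + V)
(365 + 88)*(-385 + J(T(-2), 10)) = (365 + 88)*(-385 + (-33 + 10 + 3*(-2))) = 453*(-385 + (-33 + 10 - 6)) = 453*(-385 - 29) = 453*(-414) = -187542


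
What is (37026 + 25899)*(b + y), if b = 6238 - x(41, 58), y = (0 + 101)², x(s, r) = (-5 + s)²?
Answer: 952873275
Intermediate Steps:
y = 10201 (y = 101² = 10201)
b = 4942 (b = 6238 - (-5 + 41)² = 6238 - 1*36² = 6238 - 1*1296 = 6238 - 1296 = 4942)
(37026 + 25899)*(b + y) = (37026 + 25899)*(4942 + 10201) = 62925*15143 = 952873275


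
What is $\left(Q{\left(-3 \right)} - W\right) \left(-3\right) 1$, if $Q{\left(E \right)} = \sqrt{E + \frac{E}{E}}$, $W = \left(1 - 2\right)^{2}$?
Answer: $3 - 3 i \sqrt{2} \approx 3.0 - 4.2426 i$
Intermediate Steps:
$W = 1$ ($W = \left(-1\right)^{2} = 1$)
$Q{\left(E \right)} = \sqrt{1 + E}$ ($Q{\left(E \right)} = \sqrt{E + 1} = \sqrt{1 + E}$)
$\left(Q{\left(-3 \right)} - W\right) \left(-3\right) 1 = \left(\sqrt{1 - 3} - 1\right) \left(-3\right) 1 = \left(\sqrt{-2} - 1\right) \left(-3\right) 1 = \left(i \sqrt{2} - 1\right) \left(-3\right) 1 = \left(-1 + i \sqrt{2}\right) \left(-3\right) 1 = \left(3 - 3 i \sqrt{2}\right) 1 = 3 - 3 i \sqrt{2}$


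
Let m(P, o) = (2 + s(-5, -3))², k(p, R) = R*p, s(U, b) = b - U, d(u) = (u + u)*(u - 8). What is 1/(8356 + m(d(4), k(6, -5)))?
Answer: 1/8372 ≈ 0.00011945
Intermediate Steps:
d(u) = 2*u*(-8 + u) (d(u) = (2*u)*(-8 + u) = 2*u*(-8 + u))
m(P, o) = 16 (m(P, o) = (2 + (-3 - 1*(-5)))² = (2 + (-3 + 5))² = (2 + 2)² = 4² = 16)
1/(8356 + m(d(4), k(6, -5))) = 1/(8356 + 16) = 1/8372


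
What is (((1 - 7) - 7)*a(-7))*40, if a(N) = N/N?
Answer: -520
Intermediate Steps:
a(N) = 1
(((1 - 7) - 7)*a(-7))*40 = (((1 - 7) - 7)*1)*40 = ((-6 - 7)*1)*40 = -13*1*40 = -13*40 = -520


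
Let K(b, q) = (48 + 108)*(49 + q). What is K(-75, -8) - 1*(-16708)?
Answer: 23104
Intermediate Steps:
K(b, q) = 7644 + 156*q (K(b, q) = 156*(49 + q) = 7644 + 156*q)
K(-75, -8) - 1*(-16708) = (7644 + 156*(-8)) - 1*(-16708) = (7644 - 1248) + 16708 = 6396 + 16708 = 23104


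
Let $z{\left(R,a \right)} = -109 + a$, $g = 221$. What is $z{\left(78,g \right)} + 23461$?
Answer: $23573$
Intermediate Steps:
$z{\left(78,g \right)} + 23461 = \left(-109 + 221\right) + 23461 = 112 + 23461 = 23573$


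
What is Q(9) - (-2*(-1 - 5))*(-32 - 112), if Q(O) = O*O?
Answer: 1809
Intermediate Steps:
Q(O) = O²
Q(9) - (-2*(-1 - 5))*(-32 - 112) = 9² - (-2*(-1 - 5))*(-32 - 112) = 81 - (-2*(-6))*(-144) = 81 - 12*(-144) = 81 - 1*(-1728) = 81 + 1728 = 1809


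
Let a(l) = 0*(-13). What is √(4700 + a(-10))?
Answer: 10*√47 ≈ 68.557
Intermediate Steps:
a(l) = 0
√(4700 + a(-10)) = √(4700 + 0) = √4700 = 10*√47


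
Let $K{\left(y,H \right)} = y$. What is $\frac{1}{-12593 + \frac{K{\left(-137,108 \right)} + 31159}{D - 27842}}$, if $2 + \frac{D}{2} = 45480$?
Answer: $- \frac{31557}{397381790} \approx -7.9412 \cdot 10^{-5}$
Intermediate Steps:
$D = 90956$ ($D = -4 + 2 \cdot 45480 = -4 + 90960 = 90956$)
$\frac{1}{-12593 + \frac{K{\left(-137,108 \right)} + 31159}{D - 27842}} = \frac{1}{-12593 + \frac{-137 + 31159}{90956 - 27842}} = \frac{1}{-12593 + \frac{31022}{63114}} = \frac{1}{-12593 + 31022 \cdot \frac{1}{63114}} = \frac{1}{-12593 + \frac{15511}{31557}} = \frac{1}{- \frac{397381790}{31557}} = - \frac{31557}{397381790}$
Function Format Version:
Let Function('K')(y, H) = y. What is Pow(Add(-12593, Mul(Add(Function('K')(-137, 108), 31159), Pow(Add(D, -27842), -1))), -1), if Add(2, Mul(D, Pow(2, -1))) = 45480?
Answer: Rational(-31557, 397381790) ≈ -7.9412e-5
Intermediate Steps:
D = 90956 (D = Add(-4, Mul(2, 45480)) = Add(-4, 90960) = 90956)
Pow(Add(-12593, Mul(Add(Function('K')(-137, 108), 31159), Pow(Add(D, -27842), -1))), -1) = Pow(Add(-12593, Mul(Add(-137, 31159), Pow(Add(90956, -27842), -1))), -1) = Pow(Add(-12593, Mul(31022, Pow(63114, -1))), -1) = Pow(Add(-12593, Mul(31022, Rational(1, 63114))), -1) = Pow(Add(-12593, Rational(15511, 31557)), -1) = Pow(Rational(-397381790, 31557), -1) = Rational(-31557, 397381790)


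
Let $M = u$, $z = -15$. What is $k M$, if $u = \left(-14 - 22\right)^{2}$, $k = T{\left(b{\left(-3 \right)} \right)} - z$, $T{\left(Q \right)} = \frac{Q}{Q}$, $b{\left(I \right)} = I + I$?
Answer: $20736$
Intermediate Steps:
$b{\left(I \right)} = 2 I$
$T{\left(Q \right)} = 1$
$k = 16$ ($k = 1 - -15 = 1 + 15 = 16$)
$u = 1296$ ($u = \left(-36\right)^{2} = 1296$)
$M = 1296$
$k M = 16 \cdot 1296 = 20736$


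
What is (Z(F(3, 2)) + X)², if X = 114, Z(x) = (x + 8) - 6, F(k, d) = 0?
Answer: 13456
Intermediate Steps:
Z(x) = 2 + x (Z(x) = (8 + x) - 6 = 2 + x)
(Z(F(3, 2)) + X)² = ((2 + 0) + 114)² = (2 + 114)² = 116² = 13456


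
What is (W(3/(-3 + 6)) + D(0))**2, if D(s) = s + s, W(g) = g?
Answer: 1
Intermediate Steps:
D(s) = 2*s
(W(3/(-3 + 6)) + D(0))**2 = (3/(-3 + 6) + 2*0)**2 = (3/3 + 0)**2 = (3*(1/3) + 0)**2 = (1 + 0)**2 = 1**2 = 1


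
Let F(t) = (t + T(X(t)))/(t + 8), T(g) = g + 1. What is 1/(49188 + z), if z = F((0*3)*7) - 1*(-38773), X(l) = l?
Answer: 8/703689 ≈ 1.1369e-5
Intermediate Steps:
T(g) = 1 + g
F(t) = (1 + 2*t)/(8 + t) (F(t) = (t + (1 + t))/(t + 8) = (1 + 2*t)/(8 + t))
z = 310185/8 (z = (1 + 2*((0*3)*7))/(8 + (0*3)*7) - 1*(-38773) = (1 + 2*(0*7))/(8 + 0*7) + 38773 = (1 + 2*0)/(8 + 0) + 38773 = (1 + 0)/8 + 38773 = (⅛)*1 + 38773 = ⅛ + 38773 = 310185/8 ≈ 38773.)
1/(49188 + z) = 1/(49188 + 310185/8) = 1/(703689/8) = 8/703689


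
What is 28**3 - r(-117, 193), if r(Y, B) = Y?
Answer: 22069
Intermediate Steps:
28**3 - r(-117, 193) = 28**3 - 1*(-117) = 21952 + 117 = 22069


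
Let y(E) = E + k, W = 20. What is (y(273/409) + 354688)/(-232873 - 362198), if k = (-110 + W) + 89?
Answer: -16118584/27042671 ≈ -0.59604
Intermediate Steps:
k = -1 (k = (-110 + 20) + 89 = -90 + 89 = -1)
y(E) = -1 + E (y(E) = E - 1 = -1 + E)
(y(273/409) + 354688)/(-232873 - 362198) = ((-1 + 273/409) + 354688)/(-232873 - 362198) = ((-1 + 273*(1/409)) + 354688)/(-595071) = ((-1 + 273/409) + 354688)*(-1/595071) = (-136/409 + 354688)*(-1/595071) = (145067256/409)*(-1/595071) = -16118584/27042671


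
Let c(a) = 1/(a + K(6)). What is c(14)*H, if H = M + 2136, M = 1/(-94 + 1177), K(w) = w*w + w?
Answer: 2313289/60648 ≈ 38.143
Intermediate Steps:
K(w) = w + w**2 (K(w) = w**2 + w = w + w**2)
M = 1/1083 ≈ 0.00092336
c(a) = 1/(42 + a) (c(a) = 1/(a + 6*(1 + 6)) = 1/(a + 6*7) = 1/(a + 42) = 1/(42 + a))
H = 2313289/1083 (H = 1/1083 + 2136 = 2313289/1083 ≈ 2136.0)
c(14)*H = (2313289/1083)/(42 + 14) = (2313289/1083)/56 = (1/56)*(2313289/1083) = 2313289/60648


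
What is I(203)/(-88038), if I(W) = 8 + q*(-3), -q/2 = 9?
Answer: -31/44019 ≈ -0.00070424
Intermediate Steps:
q = -18 (q = -2*9 = -18)
I(W) = 62 (I(W) = 8 - 18*(-3) = 8 + 54 = 62)
I(203)/(-88038) = 62/(-88038) = 62*(-1/88038) = -31/44019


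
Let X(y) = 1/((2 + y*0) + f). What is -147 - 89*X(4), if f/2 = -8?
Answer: -1969/14 ≈ -140.64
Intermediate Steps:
f = -16 (f = 2*(-8) = -16)
X(y) = -1/14 (X(y) = 1/((2 + y*0) - 16) = 1/((2 + 0) - 16) = 1/(2 - 16) = 1/(-14) = -1/14)
-147 - 89*X(4) = -147 - 89*(-1/14) = -147 + 89/14 = -1969/14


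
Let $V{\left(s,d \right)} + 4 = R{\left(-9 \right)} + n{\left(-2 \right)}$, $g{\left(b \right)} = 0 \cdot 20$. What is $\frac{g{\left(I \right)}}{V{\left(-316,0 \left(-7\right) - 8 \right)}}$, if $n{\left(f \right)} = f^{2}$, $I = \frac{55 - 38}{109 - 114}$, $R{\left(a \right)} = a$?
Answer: $0$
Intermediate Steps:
$I = - \frac{17}{5}$ ($I = \frac{17}{-5} = 17 \left(- \frac{1}{5}\right) = - \frac{17}{5} \approx -3.4$)
$g{\left(b \right)} = 0$
$V{\left(s,d \right)} = -9$ ($V{\left(s,d \right)} = -4 - \left(9 - \left(-2\right)^{2}\right) = -4 + \left(-9 + 4\right) = -4 - 5 = -9$)
$\frac{g{\left(I \right)}}{V{\left(-316,0 \left(-7\right) - 8 \right)}} = \frac{0}{-9} = 0 \left(- \frac{1}{9}\right) = 0$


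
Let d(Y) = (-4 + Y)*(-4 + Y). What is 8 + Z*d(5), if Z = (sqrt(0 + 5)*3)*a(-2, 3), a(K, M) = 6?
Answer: 8 + 18*sqrt(5) ≈ 48.249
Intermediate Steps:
d(Y) = (-4 + Y)**2
Z = 18*sqrt(5) (Z = (sqrt(0 + 5)*3)*6 = (sqrt(5)*3)*6 = (3*sqrt(5))*6 = 18*sqrt(5) ≈ 40.249)
8 + Z*d(5) = 8 + (18*sqrt(5))*(-4 + 5)**2 = 8 + (18*sqrt(5))*1**2 = 8 + (18*sqrt(5))*1 = 8 + 18*sqrt(5)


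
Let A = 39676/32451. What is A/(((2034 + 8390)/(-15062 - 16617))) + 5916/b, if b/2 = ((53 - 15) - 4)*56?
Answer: -5119594217/2367884568 ≈ -2.1621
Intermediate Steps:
b = 3808 (b = 2*(((53 - 15) - 4)*56) = 2*((38 - 4)*56) = 2*(34*56) = 2*1904 = 3808)
A = 39676/32451 (A = 39676*(1/32451) = 39676/32451 ≈ 1.2226)
A/(((2034 + 8390)/(-15062 - 16617))) + 5916/b = 39676/(32451*(((2034 + 8390)/(-15062 - 16617)))) + 5916/3808 = 39676/(32451*((10424/(-31679)))) + 5916*(1/3808) = 39676/(32451*((10424*(-1/31679)))) + 87/56 = 39676/(32451*(-10424/31679)) + 87/56 = (39676/32451)*(-31679/10424) + 87/56 = -314224001/84567306 + 87/56 = -5119594217/2367884568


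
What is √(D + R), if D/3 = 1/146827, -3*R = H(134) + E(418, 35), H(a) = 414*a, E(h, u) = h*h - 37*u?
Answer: I*√14804317285398906/440481 ≈ 276.23*I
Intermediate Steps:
E(h, u) = h² - 37*u
R = -228905/3 (R = -(414*134 + (418² - 37*35))/3 = -(55476 + (174724 - 1295))/3 = -(55476 + 173429)/3 = -⅓*228905 = -228905/3 ≈ -76302.)
D = 3/146827 ≈ 2.0432e-5
√(D + R) = √(3/146827 - 228905/3) = √(-33609434426/440481) = I*√14804317285398906/440481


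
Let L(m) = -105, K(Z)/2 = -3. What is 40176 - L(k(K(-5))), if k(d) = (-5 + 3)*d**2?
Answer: 40281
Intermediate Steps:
K(Z) = -6 (K(Z) = 2*(-3) = -6)
k(d) = -2*d**2
40176 - L(k(K(-5))) = 40176 - 1*(-105) = 40176 + 105 = 40281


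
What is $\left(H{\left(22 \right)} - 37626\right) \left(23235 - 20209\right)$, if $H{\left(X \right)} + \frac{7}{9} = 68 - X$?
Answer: $- \frac{1023474902}{9} \approx -1.1372 \cdot 10^{8}$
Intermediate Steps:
$H{\left(X \right)} = \frac{605}{9} - X$ ($H{\left(X \right)} = - \frac{7}{9} - \left(-68 + X\right) = \frac{605}{9} - X$)
$\left(H{\left(22 \right)} - 37626\right) \left(23235 - 20209\right) = \left(\left(\frac{605}{9} - 22\right) - 37626\right) \left(23235 - 20209\right) = \left(\left(\frac{605}{9} - 22\right) - 37626\right) 3026 = \left(\frac{407}{9} - 37626\right) 3026 = \left(- \frac{338227}{9}\right) 3026 = - \frac{1023474902}{9}$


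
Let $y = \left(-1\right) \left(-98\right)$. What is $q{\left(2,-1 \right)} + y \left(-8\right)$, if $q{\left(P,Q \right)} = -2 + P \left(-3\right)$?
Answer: $-792$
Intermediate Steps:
$y = 98$
$q{\left(P,Q \right)} = -2 - 3 P$
$q{\left(2,-1 \right)} + y \left(-8\right) = \left(-2 - 6\right) + 98 \left(-8\right) = \left(-2 - 6\right) - 784 = -8 - 784 = -792$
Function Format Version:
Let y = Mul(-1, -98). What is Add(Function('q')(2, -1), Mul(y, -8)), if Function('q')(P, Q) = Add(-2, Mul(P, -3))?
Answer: -792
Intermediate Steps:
y = 98
Function('q')(P, Q) = Add(-2, Mul(-3, P))
Add(Function('q')(2, -1), Mul(y, -8)) = Add(Add(-2, Mul(-3, 2)), Mul(98, -8)) = Add(Add(-2, -6), -784) = Add(-8, -784) = -792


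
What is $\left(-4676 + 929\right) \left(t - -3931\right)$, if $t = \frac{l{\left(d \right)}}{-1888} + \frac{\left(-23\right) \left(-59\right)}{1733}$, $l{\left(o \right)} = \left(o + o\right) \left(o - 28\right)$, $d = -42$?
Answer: $- \frac{6020598383775}{408988} \approx -1.4721 \cdot 10^{7}$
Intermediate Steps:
$l{\left(o \right)} = 2 o \left(-28 + o\right)$
$t = - \frac{953503}{408988}$ ($t = \frac{2 \left(-42\right) \left(-28 - 42\right)}{-1888} + \frac{\left(-23\right) \left(-59\right)}{1733} = 2 \left(-42\right) \left(-70\right) \left(- \frac{1}{1888}\right) + 1357 \cdot \frac{1}{1733} = 5880 \left(- \frac{1}{1888}\right) + \frac{1357}{1733} = - \frac{735}{236} + \frac{1357}{1733} = - \frac{953503}{408988} \approx -2.3314$)
$\left(-4676 + 929\right) \left(t - -3931\right) = \left(-4676 + 929\right) \left(- \frac{953503}{408988} - -3931\right) = - 3747 \left(- \frac{953503}{408988} + 3931\right) = \left(-3747\right) \frac{1606778325}{408988} = - \frac{6020598383775}{408988}$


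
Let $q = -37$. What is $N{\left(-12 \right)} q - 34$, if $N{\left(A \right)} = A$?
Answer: $410$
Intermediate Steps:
$N{\left(-12 \right)} q - 34 = \left(-12\right) \left(-37\right) - 34 = 444 - 34 = 410$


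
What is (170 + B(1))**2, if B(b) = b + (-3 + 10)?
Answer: 31684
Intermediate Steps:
B(b) = 7 + b (B(b) = b + 7 = 7 + b)
(170 + B(1))**2 = (170 + (7 + 1))**2 = (170 + 8)**2 = 178**2 = 31684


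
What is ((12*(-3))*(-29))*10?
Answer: 10440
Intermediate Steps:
((12*(-3))*(-29))*10 = -36*(-29)*10 = 1044*10 = 10440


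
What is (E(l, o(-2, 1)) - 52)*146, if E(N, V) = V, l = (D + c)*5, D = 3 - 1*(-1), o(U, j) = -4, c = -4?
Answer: -8176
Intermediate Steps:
D = 4 (D = 3 + 1 = 4)
l = 0 (l = (4 - 4)*5 = 0*5 = 0)
(E(l, o(-2, 1)) - 52)*146 = (-4 - 52)*146 = -56*146 = -8176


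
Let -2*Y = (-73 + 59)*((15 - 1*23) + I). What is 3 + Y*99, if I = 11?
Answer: 2082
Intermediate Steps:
Y = 21 (Y = -(-73 + 59)*((15 - 1*23) + 11)/2 = -(-7)*((15 - 23) + 11) = -(-7)*(-8 + 11) = -(-7)*3 = -1/2*(-42) = 21)
3 + Y*99 = 3 + 21*99 = 3 + 2079 = 2082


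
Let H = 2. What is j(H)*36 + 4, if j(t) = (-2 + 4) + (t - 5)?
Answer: -32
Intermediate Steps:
j(t) = -3 + t (j(t) = 2 + (-5 + t) = -3 + t)
j(H)*36 + 4 = (-3 + 2)*36 + 4 = -1*36 + 4 = -36 + 4 = -32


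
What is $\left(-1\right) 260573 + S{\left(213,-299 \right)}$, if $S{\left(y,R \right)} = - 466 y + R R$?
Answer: $-270430$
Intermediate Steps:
$S{\left(y,R \right)} = R^{2} - 466 y$ ($S{\left(y,R \right)} = - 466 y + R^{2} = R^{2} - 466 y$)
$\left(-1\right) 260573 + S{\left(213,-299 \right)} = \left(-1\right) 260573 + \left(\left(-299\right)^{2} - 99258\right) = -260573 + \left(89401 - 99258\right) = -260573 - 9857 = -270430$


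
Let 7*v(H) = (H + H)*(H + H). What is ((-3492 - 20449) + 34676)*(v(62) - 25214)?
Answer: -1729644670/7 ≈ -2.4709e+8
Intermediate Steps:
v(H) = 4*H**2/7 (v(H) = ((H + H)*(H + H))/7 = ((2*H)*(2*H))/7 = (4*H**2)/7 = 4*H**2/7)
((-3492 - 20449) + 34676)*(v(62) - 25214) = ((-3492 - 20449) + 34676)*((4/7)*62**2 - 25214) = (-23941 + 34676)*((4/7)*3844 - 25214) = 10735*(15376/7 - 25214) = 10735*(-161122/7) = -1729644670/7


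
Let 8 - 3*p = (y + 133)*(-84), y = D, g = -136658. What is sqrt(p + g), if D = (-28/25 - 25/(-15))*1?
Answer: I*sqrt(29906106)/15 ≈ 364.58*I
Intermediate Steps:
D = 41/75 (D = (-28*1/25 - 25*(-1/15))*1 = (-28/25 + 5/3)*1 = (41/75)*1 = 41/75 ≈ 0.54667)
y = 41/75 ≈ 0.54667
p = 280648/75 (p = 8/3 - (41/75 + 133)*(-84)/3 = 8/3 - 10016*(-84)/225 = 8/3 - 1/3*(-280448/25) = 8/3 + 280448/75 = 280648/75 ≈ 3742.0)
sqrt(p + g) = sqrt(280648/75 - 136658) = sqrt(-9968702/75) = I*sqrt(29906106)/15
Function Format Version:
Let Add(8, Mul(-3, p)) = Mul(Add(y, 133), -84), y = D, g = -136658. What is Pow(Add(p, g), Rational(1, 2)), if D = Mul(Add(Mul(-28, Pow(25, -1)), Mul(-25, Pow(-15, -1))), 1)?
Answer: Mul(Rational(1, 15), I, Pow(29906106, Rational(1, 2))) ≈ Mul(364.58, I)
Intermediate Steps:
D = Rational(41, 75) (D = Mul(Add(Mul(-28, Rational(1, 25)), Mul(-25, Rational(-1, 15))), 1) = Mul(Add(Rational(-28, 25), Rational(5, 3)), 1) = Mul(Rational(41, 75), 1) = Rational(41, 75) ≈ 0.54667)
y = Rational(41, 75) ≈ 0.54667
p = Rational(280648, 75) (p = Add(Rational(8, 3), Mul(Rational(-1, 3), Mul(Add(Rational(41, 75), 133), -84))) = Add(Rational(8, 3), Mul(Rational(-1, 3), Mul(Rational(10016, 75), -84))) = Add(Rational(8, 3), Mul(Rational(-1, 3), Rational(-280448, 25))) = Add(Rational(8, 3), Rational(280448, 75)) = Rational(280648, 75) ≈ 3742.0)
Pow(Add(p, g), Rational(1, 2)) = Pow(Add(Rational(280648, 75), -136658), Rational(1, 2)) = Pow(Rational(-9968702, 75), Rational(1, 2)) = Mul(Rational(1, 15), I, Pow(29906106, Rational(1, 2)))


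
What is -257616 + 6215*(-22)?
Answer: -394346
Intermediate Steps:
-257616 + 6215*(-22) = -257616 - 136730 = -394346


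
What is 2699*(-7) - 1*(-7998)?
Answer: -10895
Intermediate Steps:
2699*(-7) - 1*(-7998) = -18893 + 7998 = -10895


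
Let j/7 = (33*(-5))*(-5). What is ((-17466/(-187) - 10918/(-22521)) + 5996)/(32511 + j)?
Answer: 12823554872/80619347061 ≈ 0.15906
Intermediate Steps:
j = 5775 (j = 7*((33*(-5))*(-5)) = 7*(-165*(-5)) = 7*825 = 5775)
((-17466/(-187) - 10918/(-22521)) + 5996)/(32511 + j) = ((-17466/(-187) - 10918/(-22521)) + 5996)/(32511 + 5775) = ((-17466*(-1/187) - 10918*(-1/22521)) + 5996)/38286 = ((17466/187 + 10918/22521) + 5996)*(1/38286) = (395393452/4211427 + 5996)*(1/38286) = (25647109744/4211427)*(1/38286) = 12823554872/80619347061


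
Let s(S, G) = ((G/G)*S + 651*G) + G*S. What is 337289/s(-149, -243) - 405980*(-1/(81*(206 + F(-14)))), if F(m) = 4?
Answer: 4384708141/207751635 ≈ 21.106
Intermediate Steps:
s(S, G) = S + 651*G + G*S (s(S, G) = (1*S + 651*G) + G*S = (S + 651*G) + G*S = S + 651*G + G*S)
337289/s(-149, -243) - 405980*(-1/(81*(206 + F(-14)))) = 337289/(-149 + 651*(-243) - 243*(-149)) - 405980*(-1/(81*(206 + 4))) = 337289/(-149 - 158193 + 36207) - 405980/(210*(-81)) = 337289/(-122135) - 405980/(-17010) = 337289*(-1/122135) - 405980*(-1/17010) = -337289/122135 + 40598/1701 = 4384708141/207751635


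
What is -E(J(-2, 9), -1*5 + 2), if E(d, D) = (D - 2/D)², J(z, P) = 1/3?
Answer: -49/9 ≈ -5.4444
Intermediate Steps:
J(z, P) = ⅓
-E(J(-2, 9), -1*5 + 2) = -(-2 + (-1*5 + 2)²)²/(-1*5 + 2)² = -(-2 + (-5 + 2)²)²/(-5 + 2)² = -(-2 + (-3)²)²/(-3)² = -(-2 + 9)²/9 = -7²/9 = -49/9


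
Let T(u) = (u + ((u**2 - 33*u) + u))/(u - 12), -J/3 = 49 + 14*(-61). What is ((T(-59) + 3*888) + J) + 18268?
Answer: 1652327/71 ≈ 23272.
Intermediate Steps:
J = 2415 (J = -3*(49 + 14*(-61)) = -3*(49 - 854) = -3*(-805) = 2415)
T(u) = (u**2 - 31*u)/(-12 + u) (T(u) = (u + (u**2 - 32*u))/(-12 + u) = (u**2 - 31*u)/(-12 + u))
((T(-59) + 3*888) + J) + 18268 = ((-59*(-31 - 59)/(-12 - 59) + 3*888) + 2415) + 18268 = ((-59*(-90)/(-71) + 2664) + 2415) + 18268 = ((-59*(-1/71)*(-90) + 2664) + 2415) + 18268 = ((-5310/71 + 2664) + 2415) + 18268 = (183834/71 + 2415) + 18268 = 355299/71 + 18268 = 1652327/71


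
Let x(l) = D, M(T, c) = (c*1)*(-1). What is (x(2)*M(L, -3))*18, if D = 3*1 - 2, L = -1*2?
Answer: 54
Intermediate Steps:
L = -2
M(T, c) = -c (M(T, c) = c*(-1) = -c)
D = 1 (D = 3 - 2 = 1)
x(l) = 1
(x(2)*M(L, -3))*18 = (1*(-1*(-3)))*18 = (1*3)*18 = 3*18 = 54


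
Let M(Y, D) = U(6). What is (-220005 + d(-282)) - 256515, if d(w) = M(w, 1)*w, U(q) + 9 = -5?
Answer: -472572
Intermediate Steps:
U(q) = -14 (U(q) = -9 - 5 = -14)
M(Y, D) = -14
d(w) = -14*w
(-220005 + d(-282)) - 256515 = (-220005 - 14*(-282)) - 256515 = (-220005 + 3948) - 256515 = -216057 - 256515 = -472572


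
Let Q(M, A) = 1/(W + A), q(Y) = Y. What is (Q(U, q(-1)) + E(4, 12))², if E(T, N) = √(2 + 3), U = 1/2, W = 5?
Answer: 81/16 + √5/2 ≈ 6.1805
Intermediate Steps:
U = ½ ≈ 0.50000
E(T, N) = √5
Q(M, A) = 1/(5 + A)
(Q(U, q(-1)) + E(4, 12))² = (1/(5 - 1) + √5)² = (1/4 + √5)² = (¼ + √5)²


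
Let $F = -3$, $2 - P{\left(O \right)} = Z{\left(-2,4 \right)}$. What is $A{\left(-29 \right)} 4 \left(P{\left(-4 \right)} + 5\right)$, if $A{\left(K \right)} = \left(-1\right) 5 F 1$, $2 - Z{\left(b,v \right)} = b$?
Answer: $180$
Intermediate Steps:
$Z{\left(b,v \right)} = 2 - b$
$P{\left(O \right)} = -2$ ($P{\left(O \right)} = 2 - \left(2 - -2\right) = 2 - \left(2 + 2\right) = 2 - 4 = -2$)
$A{\left(K \right)} = 15$ ($A{\left(K \right)} = \left(-1\right) 5 \left(-3\right) 1 = \left(-5\right) \left(-3\right) 1 = 15 \cdot 1 = 15$)
$A{\left(-29 \right)} 4 \left(P{\left(-4 \right)} + 5\right) = 15 \cdot 4 \left(-2 + 5\right) = 15 \cdot 4 \cdot 3 = 15 \cdot 12 = 180$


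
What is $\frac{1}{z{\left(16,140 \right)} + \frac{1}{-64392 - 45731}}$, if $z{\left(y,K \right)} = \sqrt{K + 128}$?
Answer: $\frac{110123}{3250056134571} + \frac{24254150258 \sqrt{67}}{3250056134571} \approx 0.061085$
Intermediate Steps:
$z{\left(y,K \right)} = \sqrt{128 + K}$
$\frac{1}{z{\left(16,140 \right)} + \frac{1}{-64392 - 45731}} = \frac{1}{\sqrt{128 + 140} + \frac{1}{-64392 - 45731}} = \frac{1}{\sqrt{268} + \frac{1}{-110123}} = \frac{1}{2 \sqrt{67} - \frac{1}{110123}} = \frac{1}{- \frac{1}{110123} + 2 \sqrt{67}}$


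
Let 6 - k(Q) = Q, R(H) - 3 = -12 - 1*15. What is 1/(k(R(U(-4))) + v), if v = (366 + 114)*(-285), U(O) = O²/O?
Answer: -1/136770 ≈ -7.3115e-6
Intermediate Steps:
U(O) = O
R(H) = -24 (R(H) = 3 + (-12 - 1*15) = 3 + (-12 - 15) = 3 - 27 = -24)
v = -136800 (v = 480*(-285) = -136800)
k(Q) = 6 - Q
1/(k(R(U(-4))) + v) = 1/((6 - 1*(-24)) - 136800) = 1/((6 + 24) - 136800) = 1/(30 - 136800) = 1/(-136770) = -1/136770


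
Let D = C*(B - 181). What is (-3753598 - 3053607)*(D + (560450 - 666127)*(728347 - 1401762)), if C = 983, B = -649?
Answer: -484425629419973325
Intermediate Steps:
D = -815890 (D = 983*(-649 - 181) = 983*(-830) = -815890)
(-3753598 - 3053607)*(D + (560450 - 666127)*(728347 - 1401762)) = (-3753598 - 3053607)*(-815890 + (560450 - 666127)*(728347 - 1401762)) = -6807205*(-815890 - 105677*(-673415)) = -6807205*(-815890 + 71164476955) = -6807205*71163661065 = -484425629419973325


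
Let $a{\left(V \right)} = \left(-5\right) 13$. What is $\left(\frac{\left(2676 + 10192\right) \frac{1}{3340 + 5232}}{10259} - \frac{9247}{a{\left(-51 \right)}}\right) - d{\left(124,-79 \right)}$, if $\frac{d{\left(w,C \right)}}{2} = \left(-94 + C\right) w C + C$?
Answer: $- \frac{4843139268769246}{1429027405} \approx -3.3891 \cdot 10^{6}$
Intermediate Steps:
$a{\left(V \right)} = -65$
$d{\left(w,C \right)} = 2 C + 2 C w \left(-94 + C\right)$ ($d{\left(w,C \right)} = 2 \left(\left(-94 + C\right) w C + C\right) = 2 \left(w \left(-94 + C\right) C + C\right) = 2 \left(C w \left(-94 + C\right) + C\right) = 2 \left(C + C w \left(-94 + C\right)\right) = 2 C + 2 C w \left(-94 + C\right)$)
$\left(\frac{\left(2676 + 10192\right) \frac{1}{3340 + 5232}}{10259} - \frac{9247}{a{\left(-51 \right)}}\right) - d{\left(124,-79 \right)} = \left(\frac{\left(2676 + 10192\right) \frac{1}{3340 + 5232}}{10259} - \frac{9247}{-65}\right) - 2 \left(-79\right) \left(1 - 11656 - 9796\right) = \left(\frac{12868}{8572} \cdot \frac{1}{10259} - - \frac{9247}{65}\right) - 2 \left(-79\right) \left(1 - 11656 - 9796\right) = \left(12868 \cdot \frac{1}{8572} \cdot \frac{1}{10259} + \frac{9247}{65}\right) - 2 \left(-79\right) \left(-21451\right) = \left(\frac{3217}{2143} \cdot \frac{1}{10259} + \frac{9247}{65}\right) - 3389258 = \left(\frac{3217}{21985037} + \frac{9247}{65}\right) - 3389258 = \frac{203295846244}{1429027405} - 3389258 = - \frac{4843139268769246}{1429027405}$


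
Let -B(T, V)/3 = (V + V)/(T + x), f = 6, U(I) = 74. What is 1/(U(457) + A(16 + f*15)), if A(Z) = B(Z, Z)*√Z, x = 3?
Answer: 439597/11091890 + 17331*√106/5545945 ≈ 0.071806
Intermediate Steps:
B(T, V) = -6*V/(3 + T) (B(T, V) = -3*(V + V)/(T + 3) = -3*2*V/(3 + T) = -6*V/(3 + T))
A(Z) = -6*Z^(3/2)/(3 + Z) (A(Z) = (-6*Z/(3 + Z))*√Z = -6*Z^(3/2)/(3 + Z))
1/(U(457) + A(16 + f*15)) = 1/(74 - 6*(16 + 6*15)^(3/2)/(3 + (16 + 6*15))) = 1/(74 - 6*(16 + 90)^(3/2)/(3 + (16 + 90))) = 1/(74 - 6*106^(3/2)/(3 + 106)) = 1/(74 - 6*106*√106/109) = 1/(74 - 6*106*√106*1/109) = 1/(74 - 636*√106/109)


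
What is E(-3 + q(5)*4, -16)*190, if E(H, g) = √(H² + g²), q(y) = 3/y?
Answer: 38*√6409 ≈ 3042.1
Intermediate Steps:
E(-3 + q(5)*4, -16)*190 = √((-3 + (3/5)*4)² + (-16)²)*190 = √((-3 + (3*(⅕))*4)² + 256)*190 = √((-3 + (⅗)*4)² + 256)*190 = √((-3 + 12/5)² + 256)*190 = √((-⅗)² + 256)*190 = √(9/25 + 256)*190 = √(6409/25)*190 = (√6409/5)*190 = 38*√6409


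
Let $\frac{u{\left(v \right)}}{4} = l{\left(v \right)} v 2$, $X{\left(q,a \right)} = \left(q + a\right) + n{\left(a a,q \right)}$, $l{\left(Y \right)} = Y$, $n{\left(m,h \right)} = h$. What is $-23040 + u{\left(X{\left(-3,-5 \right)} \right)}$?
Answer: $-22072$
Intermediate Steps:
$X{\left(q,a \right)} = a + 2 q$ ($X{\left(q,a \right)} = \left(q + a\right) + q = \left(a + q\right) + q = a + 2 q$)
$u{\left(v \right)} = 8 v^{2}$ ($u{\left(v \right)} = 4 v v 2 = 4 v^{2} \cdot 2 = 4 \cdot 2 v^{2} = 8 v^{2}$)
$-23040 + u{\left(X{\left(-3,-5 \right)} \right)} = -23040 + 8 \left(-5 + 2 \left(-3\right)\right)^{2} = -23040 + 8 \left(-5 - 6\right)^{2} = -23040 + 8 \left(-11\right)^{2} = -23040 + 8 \cdot 121 = -23040 + 968 = -22072$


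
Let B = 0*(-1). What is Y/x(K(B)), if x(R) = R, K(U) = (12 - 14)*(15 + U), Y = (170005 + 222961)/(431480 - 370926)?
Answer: -196483/908310 ≈ -0.21632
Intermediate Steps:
B = 0
Y = 196483/30277 (Y = 392966/60554 = 392966*(1/60554) = 196483/30277 ≈ 6.4895)
K(U) = -30 - 2*U (K(U) = -2*(15 + U) = -30 - 2*U)
Y/x(K(B)) = 196483/(30277*(-30 - 2*0)) = 196483/(30277*(-30 + 0)) = (196483/30277)/(-30) = (196483/30277)*(-1/30) = -196483/908310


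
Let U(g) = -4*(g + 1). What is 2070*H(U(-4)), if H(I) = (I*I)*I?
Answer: 3576960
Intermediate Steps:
U(g) = -4 - 4*g (U(g) = -4*(1 + g) = -4 - 4*g)
H(I) = I³ (H(I) = I²*I = I³)
2070*H(U(-4)) = 2070*(-4 - 4*(-4))³ = 2070*(-4 + 16)³ = 2070*12³ = 2070*1728 = 3576960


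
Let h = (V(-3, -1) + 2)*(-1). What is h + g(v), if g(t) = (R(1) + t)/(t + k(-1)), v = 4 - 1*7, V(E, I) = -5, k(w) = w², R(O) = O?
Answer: 4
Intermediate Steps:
v = -3 (v = 4 - 7 = -3)
g(t) = 1 (g(t) = (1 + t)/(t + (-1)²) = (1 + t)/(t + 1) = (1 + t)/(1 + t) = 1)
h = 3 (h = (-5 + 2)*(-1) = -3*(-1) = 3)
h + g(v) = 3 + 1 = 4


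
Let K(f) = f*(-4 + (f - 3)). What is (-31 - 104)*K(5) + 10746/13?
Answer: 28296/13 ≈ 2176.6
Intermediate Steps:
K(f) = f*(-7 + f) (K(f) = f*(-4 + (-3 + f)) = f*(-7 + f))
(-31 - 104)*K(5) + 10746/13 = (-31 - 104)*(5*(-7 + 5)) + 10746/13 = -675*(-2) + 10746*(1/13) = -135*(-10) + 10746/13 = 1350 + 10746/13 = 28296/13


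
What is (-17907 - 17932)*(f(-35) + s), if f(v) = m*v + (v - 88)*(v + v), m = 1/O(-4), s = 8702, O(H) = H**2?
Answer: -9925861923/16 ≈ -6.2037e+8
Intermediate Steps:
m = 1/16 (m = 1/((-4)**2) = 1/16 ≈ 0.062500)
f(v) = v/16 + 2*v*(-88 + v) (f(v) = v/16 + (v - 88)*(v + v) = v/16 + (-88 + v)*(2*v) = v/16 + 2*v*(-88 + v))
(-17907 - 17932)*(f(-35) + s) = (-17907 - 17932)*((1/16)*(-35)*(-2815 + 32*(-35)) + 8702) = -35839*((1/16)*(-35)*(-2815 - 1120) + 8702) = -35839*((1/16)*(-35)*(-3935) + 8702) = -35839*(137725/16 + 8702) = -35839*276957/16 = -9925861923/16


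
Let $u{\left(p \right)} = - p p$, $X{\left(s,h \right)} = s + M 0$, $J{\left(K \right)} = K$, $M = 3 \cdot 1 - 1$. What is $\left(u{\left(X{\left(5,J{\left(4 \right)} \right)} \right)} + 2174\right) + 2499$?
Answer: $4648$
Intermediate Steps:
$M = 2$ ($M = 3 - 1 = 2$)
$X{\left(s,h \right)} = s$ ($X{\left(s,h \right)} = s + 2 \cdot 0 = s + 0 = s$)
$u{\left(p \right)} = - p^{2}$
$\left(u{\left(X{\left(5,J{\left(4 \right)} \right)} \right)} + 2174\right) + 2499 = \left(- 5^{2} + 2174\right) + 2499 = \left(\left(-1\right) 25 + 2174\right) + 2499 = \left(-25 + 2174\right) + 2499 = 2149 + 2499 = 4648$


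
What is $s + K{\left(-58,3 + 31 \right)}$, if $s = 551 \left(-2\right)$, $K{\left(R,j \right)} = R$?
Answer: $-1160$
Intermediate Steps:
$s = -1102$
$s + K{\left(-58,3 + 31 \right)} = -1102 - 58 = -1160$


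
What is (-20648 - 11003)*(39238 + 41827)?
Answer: -2565788315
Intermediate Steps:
(-20648 - 11003)*(39238 + 41827) = -31651*81065 = -2565788315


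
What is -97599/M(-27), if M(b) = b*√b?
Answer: -32533*I*√3/81 ≈ -695.66*I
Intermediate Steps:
M(b) = b^(3/2)
-97599/M(-27) = -97599*I*√3/243 = -32533*I*√3/81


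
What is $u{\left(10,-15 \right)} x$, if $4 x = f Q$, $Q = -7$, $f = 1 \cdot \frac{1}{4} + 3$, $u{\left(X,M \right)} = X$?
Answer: $- \frac{455}{8} \approx -56.875$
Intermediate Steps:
$f = \frac{13}{4}$ ($f = 1 \cdot \frac{1}{4} + 3 = \frac{1}{4} + 3 = \frac{13}{4} \approx 3.25$)
$x = - \frac{91}{16}$ ($x = \frac{\frac{13}{4} \left(-7\right)}{4} = \frac{1}{4} \left(- \frac{91}{4}\right) = - \frac{91}{16} \approx -5.6875$)
$u{\left(10,-15 \right)} x = 10 \left(- \frac{91}{16}\right) = - \frac{455}{8}$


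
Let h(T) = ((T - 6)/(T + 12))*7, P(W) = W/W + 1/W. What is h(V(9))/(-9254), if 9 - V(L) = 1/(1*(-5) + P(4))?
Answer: -49/421718 ≈ -0.00011619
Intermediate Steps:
P(W) = 1 + 1/W
V(L) = 139/15 (V(L) = 9 - 1/(1*(-5) + (1 + 4)/4) = 9 - 1/(-5 + (¼)*5) = 9 - 1/(-5 + 5/4) = 9 - 1/(-15/4) = 9 - 1*(-4/15) = 9 + 4/15 = 139/15)
h(T) = 7*(-6 + T)/(12 + T) (h(T) = ((-6 + T)/(12 + T))*7 = 7*(-6 + T)/(12 + T))
h(V(9))/(-9254) = (7*(-6 + 139/15)/(12 + 139/15))/(-9254) = (7*(49/15)/(319/15))*(-1/9254) = (7*(15/319)*(49/15))*(-1/9254) = (343/319)*(-1/9254) = -49/421718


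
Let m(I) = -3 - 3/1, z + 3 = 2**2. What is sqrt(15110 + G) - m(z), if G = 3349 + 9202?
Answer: 6 + sqrt(27661) ≈ 172.32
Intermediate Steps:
z = 1 (z = -3 + 2**2 = -3 + 4 = 1)
m(I) = -6 (m(I) = -3 + 1*(-3) = -3 - 3 = -6)
G = 12551
sqrt(15110 + G) - m(z) = sqrt(15110 + 12551) - 1*(-6) = sqrt(27661) + 6 = 6 + sqrt(27661)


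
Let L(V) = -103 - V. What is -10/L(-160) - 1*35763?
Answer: -2038501/57 ≈ -35763.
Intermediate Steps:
-10/L(-160) - 1*35763 = -10/(-103 - 1*(-160)) - 1*35763 = -10/(-103 + 160) - 35763 = -10/57 - 35763 = -2038501/57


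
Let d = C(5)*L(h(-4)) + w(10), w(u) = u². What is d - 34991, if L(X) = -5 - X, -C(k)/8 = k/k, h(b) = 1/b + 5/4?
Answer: -34843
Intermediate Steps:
h(b) = 5/4 + 1/b (h(b) = 1/b + 5*(¼) = 1/b + 5/4 = 5/4 + 1/b)
C(k) = -8 (C(k) = -8*k/k = -8*1 = -8)
d = 148 (d = -8*(-5 - (5/4 + 1/(-4))) + 10² = -8*(-5 - (5/4 - ¼)) + 100 = -8*(-5 - 1*1) + 100 = -8*(-5 - 1) + 100 = -8*(-6) + 100 = 48 + 100 = 148)
d - 34991 = 148 - 34991 = -34843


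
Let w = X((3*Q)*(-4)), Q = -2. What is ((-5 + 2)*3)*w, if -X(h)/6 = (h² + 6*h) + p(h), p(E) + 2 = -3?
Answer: 38610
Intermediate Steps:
p(E) = -5 (p(E) = -2 - 3 = -5)
X(h) = 30 - 36*h - 6*h² (X(h) = -6*((h² + 6*h) - 5) = -6*(-5 + h² + 6*h) = 30 - 36*h - 6*h²)
w = -4290 (w = 30 - 36*3*(-2)*(-4) - 6*((3*(-2))*(-4))² = 30 - (-216)*(-4) - 6*(-6*(-4))² = 30 - 36*24 - 6*24² = 30 - 864 - 6*576 = 30 - 864 - 3456 = -4290)
((-5 + 2)*3)*w = ((-5 + 2)*3)*(-4290) = -3*3*(-4290) = -9*(-4290) = 38610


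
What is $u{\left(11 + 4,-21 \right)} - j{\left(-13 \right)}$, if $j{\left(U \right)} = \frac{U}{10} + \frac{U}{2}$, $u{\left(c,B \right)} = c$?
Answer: $\frac{114}{5} \approx 22.8$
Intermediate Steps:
$j{\left(U \right)} = \frac{3 U}{5}$ ($j{\left(U \right)} = U \frac{1}{10} + U \frac{1}{2} = \frac{U}{10} + \frac{U}{2} = \frac{3 U}{5}$)
$u{\left(11 + 4,-21 \right)} - j{\left(-13 \right)} = \left(11 + 4\right) - \frac{3}{5} \left(-13\right) = 15 - - \frac{39}{5} = 15 + \frac{39}{5} = \frac{114}{5}$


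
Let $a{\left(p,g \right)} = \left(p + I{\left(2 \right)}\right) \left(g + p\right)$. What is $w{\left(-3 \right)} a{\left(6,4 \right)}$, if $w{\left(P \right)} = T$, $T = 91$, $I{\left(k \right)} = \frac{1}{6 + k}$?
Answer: $\frac{22295}{4} \approx 5573.8$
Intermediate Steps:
$a{\left(p,g \right)} = \left(\frac{1}{8} + p\right) \left(g + p\right)$ ($a{\left(p,g \right)} = \left(p + \frac{1}{6 + 2}\right) \left(g + p\right) = \left(p + \frac{1}{8}\right) \left(g + p\right) = \left(\frac{1}{8} + p\right) \left(g + p\right)$)
$w{\left(P \right)} = 91$
$w{\left(-3 \right)} a{\left(6,4 \right)} = 91 \left(6^{2} + \frac{1}{8} \cdot 4 + \frac{1}{8} \cdot 6 + 4 \cdot 6\right) = 91 \left(36 + \frac{1}{2} + \frac{3}{4} + 24\right) = 91 \cdot \frac{245}{4} = \frac{22295}{4}$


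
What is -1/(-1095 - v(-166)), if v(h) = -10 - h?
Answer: 1/1251 ≈ 0.00079936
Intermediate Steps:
-1/(-1095 - v(-166)) = -1/(-1095 - (-10 - 1*(-166))) = -1/(-1095 - (-10 + 166)) = -1/(-1095 - 1*156) = -1/(-1095 - 156) = -1/(-1251) = -1*(-1/1251) = 1/1251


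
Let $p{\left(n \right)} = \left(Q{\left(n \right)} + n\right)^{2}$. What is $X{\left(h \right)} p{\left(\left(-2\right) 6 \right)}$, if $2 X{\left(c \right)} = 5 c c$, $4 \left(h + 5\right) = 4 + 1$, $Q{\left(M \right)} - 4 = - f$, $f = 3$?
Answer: $\frac{136125}{32} \approx 4253.9$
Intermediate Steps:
$Q{\left(M \right)} = 1$ ($Q{\left(M \right)} = 4 - 3 = 1$)
$h = - \frac{15}{4}$ ($h = -5 + \frac{4 + 1}{4} = -5 + \frac{1}{4} \cdot 5 = -5 + \frac{5}{4} = - \frac{15}{4} \approx -3.75$)
$X{\left(c \right)} = \frac{5 c^{2}}{2}$ ($X{\left(c \right)} = \frac{5 c c}{2} = \frac{5 c^{2}}{2}$)
$p{\left(n \right)} = \left(1 + n\right)^{2}$
$X{\left(h \right)} p{\left(\left(-2\right) 6 \right)} = \frac{5 \left(- \frac{15}{4}\right)^{2}}{2} \left(1 - 12\right)^{2} = \frac{5}{2} \cdot \frac{225}{16} \left(1 - 12\right)^{2} = \frac{1125 \left(-11\right)^{2}}{32} = \frac{1125}{32} \cdot 121 = \frac{136125}{32}$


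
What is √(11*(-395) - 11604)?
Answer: I*√15949 ≈ 126.29*I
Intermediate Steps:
√(11*(-395) - 11604) = √(-4345 - 11604) = √(-15949) = I*√15949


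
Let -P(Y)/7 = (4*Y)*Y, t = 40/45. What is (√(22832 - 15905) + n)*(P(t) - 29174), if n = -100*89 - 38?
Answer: 21137351068/81 - 2364886*√6927/81 ≈ 2.5852e+8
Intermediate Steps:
t = 8/9 (t = 40*(1/45) = 8/9 ≈ 0.88889)
n = -8938 (n = -8900 - 38 = -8938)
P(Y) = -28*Y² (P(Y) = -7*4*Y*Y = -28*Y²)
(√(22832 - 15905) + n)*(P(t) - 29174) = (√(22832 - 15905) - 8938)*(-28*(8/9)² - 29174) = (√6927 - 8938)*(-28*64/81 - 29174) = (-8938 + √6927)*(-1792/81 - 29174) = (-8938 + √6927)*(-2364886/81) = 21137351068/81 - 2364886*√6927/81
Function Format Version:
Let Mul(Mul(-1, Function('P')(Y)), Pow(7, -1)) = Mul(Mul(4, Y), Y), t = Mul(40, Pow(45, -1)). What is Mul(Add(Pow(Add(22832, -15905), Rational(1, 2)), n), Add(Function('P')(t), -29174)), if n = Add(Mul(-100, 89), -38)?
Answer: Add(Rational(21137351068, 81), Mul(Rational(-2364886, 81), Pow(6927, Rational(1, 2)))) ≈ 2.5852e+8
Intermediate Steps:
t = Rational(8, 9) (t = Mul(40, Rational(1, 45)) = Rational(8, 9) ≈ 0.88889)
n = -8938 (n = Add(-8900, -38) = -8938)
Function('P')(Y) = Mul(-28, Pow(Y, 2)) (Function('P')(Y) = Mul(-7, Mul(Mul(4, Y), Y)) = Mul(-7, Mul(4, Pow(Y, 2))) = Mul(-28, Pow(Y, 2)))
Mul(Add(Pow(Add(22832, -15905), Rational(1, 2)), n), Add(Function('P')(t), -29174)) = Mul(Add(Pow(Add(22832, -15905), Rational(1, 2)), -8938), Add(Mul(-28, Pow(Rational(8, 9), 2)), -29174)) = Mul(Add(Pow(6927, Rational(1, 2)), -8938), Add(Mul(-28, Rational(64, 81)), -29174)) = Mul(Add(-8938, Pow(6927, Rational(1, 2))), Add(Rational(-1792, 81), -29174)) = Mul(Add(-8938, Pow(6927, Rational(1, 2))), Rational(-2364886, 81)) = Add(Rational(21137351068, 81), Mul(Rational(-2364886, 81), Pow(6927, Rational(1, 2))))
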